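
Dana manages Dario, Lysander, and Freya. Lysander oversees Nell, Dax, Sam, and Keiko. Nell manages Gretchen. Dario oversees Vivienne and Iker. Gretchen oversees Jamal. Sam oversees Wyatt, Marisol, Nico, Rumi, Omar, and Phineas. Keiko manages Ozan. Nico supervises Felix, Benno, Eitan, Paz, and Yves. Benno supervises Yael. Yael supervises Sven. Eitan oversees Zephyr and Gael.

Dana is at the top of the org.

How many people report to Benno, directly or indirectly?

Benno directly manages Yael. Under Yael: Sven (1). That's 2 in total.

2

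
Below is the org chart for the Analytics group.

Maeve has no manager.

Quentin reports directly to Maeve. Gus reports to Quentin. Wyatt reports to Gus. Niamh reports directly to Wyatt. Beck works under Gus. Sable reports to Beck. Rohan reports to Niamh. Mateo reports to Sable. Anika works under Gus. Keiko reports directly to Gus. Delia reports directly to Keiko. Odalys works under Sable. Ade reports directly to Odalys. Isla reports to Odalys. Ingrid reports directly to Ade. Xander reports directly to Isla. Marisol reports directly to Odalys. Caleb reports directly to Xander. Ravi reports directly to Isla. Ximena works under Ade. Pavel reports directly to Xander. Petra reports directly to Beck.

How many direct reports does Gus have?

Gus directly manages Wyatt, Beck, Anika, Keiko. That is 4 direct reports.

4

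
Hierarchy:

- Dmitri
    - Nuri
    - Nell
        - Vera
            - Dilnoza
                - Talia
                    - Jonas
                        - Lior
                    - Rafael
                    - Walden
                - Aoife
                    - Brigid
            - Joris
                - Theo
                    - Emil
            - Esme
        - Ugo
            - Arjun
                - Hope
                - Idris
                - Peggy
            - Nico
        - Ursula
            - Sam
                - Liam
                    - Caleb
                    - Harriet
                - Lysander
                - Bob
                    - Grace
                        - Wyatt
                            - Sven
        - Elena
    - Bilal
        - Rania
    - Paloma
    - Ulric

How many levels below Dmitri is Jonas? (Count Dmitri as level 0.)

5

Chain from Jonas up to Dmitri: Jonas → Talia → Dilnoza → Vera → Nell → Dmitri. That is 5 steps up, so Jonas is 5 levels below Dmitri.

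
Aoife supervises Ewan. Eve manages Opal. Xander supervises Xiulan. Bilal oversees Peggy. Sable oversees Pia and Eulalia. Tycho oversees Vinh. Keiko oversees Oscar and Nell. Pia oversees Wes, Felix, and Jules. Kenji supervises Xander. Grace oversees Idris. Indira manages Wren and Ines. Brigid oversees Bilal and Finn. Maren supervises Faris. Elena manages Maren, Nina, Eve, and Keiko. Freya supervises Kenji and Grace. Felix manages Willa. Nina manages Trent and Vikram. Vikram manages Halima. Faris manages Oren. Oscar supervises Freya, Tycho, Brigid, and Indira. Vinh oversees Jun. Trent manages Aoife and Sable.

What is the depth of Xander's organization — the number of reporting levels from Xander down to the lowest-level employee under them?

1

The longest chain under Xander runs Xander → Xiulan, which is 1 level below Xander.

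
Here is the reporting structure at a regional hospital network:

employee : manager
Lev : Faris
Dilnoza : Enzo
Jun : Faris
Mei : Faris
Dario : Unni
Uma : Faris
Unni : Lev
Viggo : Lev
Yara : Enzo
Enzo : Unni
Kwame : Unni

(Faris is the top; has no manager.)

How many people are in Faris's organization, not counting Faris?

Faris directly manages Lev, Jun, Uma, Mei. Under Lev: Unni, Dario, Kwame, Enzo, Yara, Dilnoza, Viggo (7). Jun has no reports. Uma has no reports. Mei has no reports. So Faris's organization is 4 direct reports plus everyone under them: 8 + 1 + 1 + 1 = 11.

11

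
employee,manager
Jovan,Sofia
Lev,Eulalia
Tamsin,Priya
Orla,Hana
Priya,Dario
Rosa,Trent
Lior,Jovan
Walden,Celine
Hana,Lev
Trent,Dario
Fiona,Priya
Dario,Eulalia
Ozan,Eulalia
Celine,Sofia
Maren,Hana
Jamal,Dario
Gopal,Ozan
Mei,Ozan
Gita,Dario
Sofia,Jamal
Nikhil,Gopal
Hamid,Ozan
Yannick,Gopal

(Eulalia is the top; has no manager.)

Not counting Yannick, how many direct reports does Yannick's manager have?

1

Yannick reports to Gopal. Gopal's other direct reports are Nikhil — 1 peer.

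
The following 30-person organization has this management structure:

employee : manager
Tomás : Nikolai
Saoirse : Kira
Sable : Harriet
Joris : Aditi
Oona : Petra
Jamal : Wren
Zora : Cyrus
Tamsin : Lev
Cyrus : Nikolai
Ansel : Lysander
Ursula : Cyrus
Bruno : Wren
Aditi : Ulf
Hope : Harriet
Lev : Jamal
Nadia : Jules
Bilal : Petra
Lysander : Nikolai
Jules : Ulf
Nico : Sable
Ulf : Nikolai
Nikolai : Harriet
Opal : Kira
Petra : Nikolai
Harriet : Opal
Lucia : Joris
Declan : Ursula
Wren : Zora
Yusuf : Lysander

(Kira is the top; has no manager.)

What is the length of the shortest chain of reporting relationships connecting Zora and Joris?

5

Zora is 2 levels below Nikolai, and Joris is 3 levels below Nikolai (their lowest common manager). The shortest path runs up from Zora to Nikolai and back down to Joris: 2 + 3 = 5 links.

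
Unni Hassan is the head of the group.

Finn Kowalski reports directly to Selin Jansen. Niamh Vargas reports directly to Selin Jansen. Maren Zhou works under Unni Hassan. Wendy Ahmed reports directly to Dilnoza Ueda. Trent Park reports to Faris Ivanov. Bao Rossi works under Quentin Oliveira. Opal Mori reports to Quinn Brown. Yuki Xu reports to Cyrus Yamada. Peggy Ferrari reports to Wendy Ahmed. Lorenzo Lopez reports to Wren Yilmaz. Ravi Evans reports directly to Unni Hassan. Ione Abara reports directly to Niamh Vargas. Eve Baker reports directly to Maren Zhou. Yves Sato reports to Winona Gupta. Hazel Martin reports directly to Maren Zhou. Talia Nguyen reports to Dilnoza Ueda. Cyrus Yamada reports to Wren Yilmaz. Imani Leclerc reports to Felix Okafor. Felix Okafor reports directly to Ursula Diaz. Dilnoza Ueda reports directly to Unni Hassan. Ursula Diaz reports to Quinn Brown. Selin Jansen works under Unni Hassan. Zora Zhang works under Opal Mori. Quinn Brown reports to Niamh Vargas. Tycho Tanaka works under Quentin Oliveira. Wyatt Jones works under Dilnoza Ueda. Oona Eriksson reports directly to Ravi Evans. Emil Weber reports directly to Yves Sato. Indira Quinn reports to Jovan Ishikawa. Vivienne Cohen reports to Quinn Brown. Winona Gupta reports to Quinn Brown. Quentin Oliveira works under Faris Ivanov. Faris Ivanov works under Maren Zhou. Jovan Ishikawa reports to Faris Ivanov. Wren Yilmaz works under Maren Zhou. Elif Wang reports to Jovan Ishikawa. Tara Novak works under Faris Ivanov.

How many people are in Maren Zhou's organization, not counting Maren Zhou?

Maren Zhou directly manages Wren Yilmaz, Faris Ivanov, Eve Baker, Hazel Martin. Under Wren Yilmaz: Lorenzo Lopez, Cyrus Yamada, Yuki Xu (3). Under Faris Ivanov: Jovan Ishikawa, Indira Quinn, Elif Wang, Tara Novak, Trent Park, Quentin Oliveira, Tycho Tanaka, Bao Rossi (8). Eve Baker has no reports. Hazel Martin has no reports. So Maren Zhou's organization is 4 direct reports plus everyone under them: 4 + 9 + 1 + 1 = 15.

15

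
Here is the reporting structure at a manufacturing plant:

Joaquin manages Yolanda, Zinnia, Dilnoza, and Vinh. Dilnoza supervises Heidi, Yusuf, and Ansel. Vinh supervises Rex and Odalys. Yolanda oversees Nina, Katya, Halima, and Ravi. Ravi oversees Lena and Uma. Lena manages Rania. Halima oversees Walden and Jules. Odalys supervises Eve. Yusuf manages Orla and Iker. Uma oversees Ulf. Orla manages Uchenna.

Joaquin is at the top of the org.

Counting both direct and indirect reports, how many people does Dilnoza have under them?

Dilnoza directly manages Heidi, Yusuf, Ansel. Heidi has no reports. Under Yusuf: Iker, Orla, Uchenna (3). Ansel has no reports. So Dilnoza's organization is 3 direct reports plus everyone under them: 1 + 4 + 1 = 6.

6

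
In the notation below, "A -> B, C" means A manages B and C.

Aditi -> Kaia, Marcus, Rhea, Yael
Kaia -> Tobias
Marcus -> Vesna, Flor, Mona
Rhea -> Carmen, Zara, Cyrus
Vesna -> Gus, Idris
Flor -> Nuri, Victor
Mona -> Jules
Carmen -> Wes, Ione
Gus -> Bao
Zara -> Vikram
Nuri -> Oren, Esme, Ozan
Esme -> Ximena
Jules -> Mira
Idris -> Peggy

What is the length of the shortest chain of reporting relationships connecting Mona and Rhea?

3

Mona is 2 levels below Aditi, and Rhea is 1 level below Aditi (their lowest common manager). The shortest path runs up from Mona to Aditi and back down to Rhea: 2 + 1 = 3 links.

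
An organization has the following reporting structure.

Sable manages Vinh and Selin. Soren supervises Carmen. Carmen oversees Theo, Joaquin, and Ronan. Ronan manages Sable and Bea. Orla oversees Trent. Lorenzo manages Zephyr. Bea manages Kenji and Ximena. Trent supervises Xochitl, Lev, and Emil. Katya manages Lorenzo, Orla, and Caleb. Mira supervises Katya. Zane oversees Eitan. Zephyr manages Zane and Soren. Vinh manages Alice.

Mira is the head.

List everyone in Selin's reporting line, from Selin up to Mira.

Selin reports to Sable. Sable reports to Ronan. Ronan reports to Carmen. Carmen reports to Soren. Soren reports to Zephyr. Zephyr reports to Lorenzo. Lorenzo reports to Katya. Katya reports to Mira. Mira is at the top.

Selin -> Sable -> Ronan -> Carmen -> Soren -> Zephyr -> Lorenzo -> Katya -> Mira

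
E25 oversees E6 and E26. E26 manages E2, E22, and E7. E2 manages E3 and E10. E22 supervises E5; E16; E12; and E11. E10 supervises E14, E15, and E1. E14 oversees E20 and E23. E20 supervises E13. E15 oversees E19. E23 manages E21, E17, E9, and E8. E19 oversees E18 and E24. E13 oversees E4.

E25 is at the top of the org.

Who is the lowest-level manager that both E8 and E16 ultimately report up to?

E8's chain of managers is E23, E14, E10, E2, E26, E25. E16's chain of managers is E22, E26, E25. The first manager that appears in both chains is E26.

E26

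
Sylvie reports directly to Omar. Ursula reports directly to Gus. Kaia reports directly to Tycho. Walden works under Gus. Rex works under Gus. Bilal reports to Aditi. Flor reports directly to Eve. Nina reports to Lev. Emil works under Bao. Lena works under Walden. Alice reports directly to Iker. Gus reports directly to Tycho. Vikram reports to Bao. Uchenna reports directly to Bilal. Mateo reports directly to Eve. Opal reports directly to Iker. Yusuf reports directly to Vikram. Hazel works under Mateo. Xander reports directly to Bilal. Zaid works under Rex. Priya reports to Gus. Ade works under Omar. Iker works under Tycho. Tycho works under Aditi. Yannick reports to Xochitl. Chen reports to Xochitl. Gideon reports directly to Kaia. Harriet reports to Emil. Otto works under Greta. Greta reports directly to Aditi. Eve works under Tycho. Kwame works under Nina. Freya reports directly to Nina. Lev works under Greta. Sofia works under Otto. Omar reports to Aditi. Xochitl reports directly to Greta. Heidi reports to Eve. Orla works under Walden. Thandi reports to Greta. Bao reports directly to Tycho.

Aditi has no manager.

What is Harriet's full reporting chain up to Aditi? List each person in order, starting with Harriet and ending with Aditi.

Harriet reports to Emil. Emil reports to Bao. Bao reports to Tycho. Tycho reports to Aditi. Aditi is at the top.

Harriet -> Emil -> Bao -> Tycho -> Aditi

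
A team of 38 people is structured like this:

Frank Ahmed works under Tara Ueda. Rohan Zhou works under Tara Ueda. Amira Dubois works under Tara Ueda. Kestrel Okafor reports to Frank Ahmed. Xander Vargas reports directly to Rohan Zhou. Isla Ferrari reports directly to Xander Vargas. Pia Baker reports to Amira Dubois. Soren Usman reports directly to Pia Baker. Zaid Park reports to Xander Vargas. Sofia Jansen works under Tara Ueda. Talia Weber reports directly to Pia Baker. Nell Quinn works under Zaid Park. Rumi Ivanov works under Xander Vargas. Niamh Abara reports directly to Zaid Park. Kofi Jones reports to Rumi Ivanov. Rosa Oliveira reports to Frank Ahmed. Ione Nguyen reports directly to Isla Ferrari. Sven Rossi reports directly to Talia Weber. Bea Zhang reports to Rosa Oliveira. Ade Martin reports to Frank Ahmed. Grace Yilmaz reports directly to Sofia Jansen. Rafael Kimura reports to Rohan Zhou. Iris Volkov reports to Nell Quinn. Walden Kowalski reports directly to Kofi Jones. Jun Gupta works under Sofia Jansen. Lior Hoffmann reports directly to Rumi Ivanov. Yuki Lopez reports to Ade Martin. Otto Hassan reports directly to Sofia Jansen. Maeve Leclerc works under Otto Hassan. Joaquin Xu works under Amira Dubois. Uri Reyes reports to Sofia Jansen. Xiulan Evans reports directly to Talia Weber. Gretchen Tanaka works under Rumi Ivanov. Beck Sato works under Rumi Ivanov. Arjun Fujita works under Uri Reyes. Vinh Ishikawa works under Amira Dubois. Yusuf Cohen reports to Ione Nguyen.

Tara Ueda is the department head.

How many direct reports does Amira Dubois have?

Amira Dubois directly manages Pia Baker, Joaquin Xu, Vinh Ishikawa. That is 3 direct reports.

3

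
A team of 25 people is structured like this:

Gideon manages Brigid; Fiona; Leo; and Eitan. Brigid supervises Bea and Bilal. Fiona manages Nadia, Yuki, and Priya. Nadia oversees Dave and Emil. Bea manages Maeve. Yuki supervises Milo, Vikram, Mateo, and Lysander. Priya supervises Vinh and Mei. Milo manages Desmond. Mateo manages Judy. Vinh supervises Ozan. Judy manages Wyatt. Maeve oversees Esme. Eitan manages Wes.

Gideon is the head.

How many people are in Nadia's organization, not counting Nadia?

2

Nadia directly manages Dave, Emil. Dave has no reports. Emil has no reports. So Nadia's organization is 2 direct reports plus everyone under them: 1 + 1 = 2.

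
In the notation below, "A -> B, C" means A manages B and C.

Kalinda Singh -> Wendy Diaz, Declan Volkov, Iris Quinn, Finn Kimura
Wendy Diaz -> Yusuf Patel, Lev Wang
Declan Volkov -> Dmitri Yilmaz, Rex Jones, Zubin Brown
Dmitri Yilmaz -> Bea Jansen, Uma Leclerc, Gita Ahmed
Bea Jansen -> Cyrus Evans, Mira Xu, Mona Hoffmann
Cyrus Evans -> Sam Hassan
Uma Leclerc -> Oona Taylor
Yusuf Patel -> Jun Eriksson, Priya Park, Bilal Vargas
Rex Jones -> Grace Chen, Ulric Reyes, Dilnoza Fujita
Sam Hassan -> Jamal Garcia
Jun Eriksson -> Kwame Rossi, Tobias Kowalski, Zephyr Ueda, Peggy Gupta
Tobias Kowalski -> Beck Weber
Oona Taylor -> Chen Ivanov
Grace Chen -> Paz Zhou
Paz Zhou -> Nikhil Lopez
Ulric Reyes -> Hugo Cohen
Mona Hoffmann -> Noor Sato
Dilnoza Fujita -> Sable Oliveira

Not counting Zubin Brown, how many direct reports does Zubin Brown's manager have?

Zubin Brown reports to Declan Volkov. Declan Volkov's other direct reports are Dmitri Yilmaz, Rex Jones — 2 peers.

2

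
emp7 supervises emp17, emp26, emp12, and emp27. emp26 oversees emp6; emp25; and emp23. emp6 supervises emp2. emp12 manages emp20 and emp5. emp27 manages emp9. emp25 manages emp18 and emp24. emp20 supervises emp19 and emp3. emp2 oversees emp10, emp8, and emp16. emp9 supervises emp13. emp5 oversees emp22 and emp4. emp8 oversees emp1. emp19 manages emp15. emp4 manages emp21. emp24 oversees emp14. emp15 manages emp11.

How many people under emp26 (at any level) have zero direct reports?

The people in emp26's organization with no one reporting to them are emp23, emp14, emp18, emp16, emp10, emp1. That is 6.

6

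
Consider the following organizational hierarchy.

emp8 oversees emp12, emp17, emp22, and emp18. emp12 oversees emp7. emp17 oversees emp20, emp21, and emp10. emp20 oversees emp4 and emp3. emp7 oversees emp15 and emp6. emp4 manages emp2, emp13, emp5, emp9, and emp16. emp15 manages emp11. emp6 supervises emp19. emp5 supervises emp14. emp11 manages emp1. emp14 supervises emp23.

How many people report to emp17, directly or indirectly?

emp17 directly manages emp20, emp21, emp10. Under emp20: emp3, emp4, emp16, emp9, emp5, emp14, emp23, emp13, emp2 (9). emp21 has no reports. emp10 has no reports. So emp17's organization is 3 direct reports plus everyone under them: 10 + 1 + 1 = 12.

12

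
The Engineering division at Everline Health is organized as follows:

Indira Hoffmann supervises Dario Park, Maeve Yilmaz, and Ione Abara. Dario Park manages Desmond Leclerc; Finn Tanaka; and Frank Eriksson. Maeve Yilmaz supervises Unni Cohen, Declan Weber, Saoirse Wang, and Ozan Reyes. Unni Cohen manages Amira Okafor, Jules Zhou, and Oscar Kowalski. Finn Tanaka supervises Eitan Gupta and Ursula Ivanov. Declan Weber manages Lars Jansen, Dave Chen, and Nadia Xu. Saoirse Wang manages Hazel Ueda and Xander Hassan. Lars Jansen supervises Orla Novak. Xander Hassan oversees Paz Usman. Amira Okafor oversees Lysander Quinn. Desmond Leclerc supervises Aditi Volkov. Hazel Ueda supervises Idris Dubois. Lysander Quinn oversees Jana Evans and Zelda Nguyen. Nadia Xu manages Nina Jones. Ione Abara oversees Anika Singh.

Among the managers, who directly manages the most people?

Direct-report counts: Indira Hoffmann has 3; Ione Abara has 1; Maeve Yilmaz has 4; Saoirse Wang has 2; Hazel Ueda has 1; Xander Hassan has 1; Declan Weber has 3; Nadia Xu has 1; Lars Jansen has 1; Unni Cohen has 3; Amira Okafor has 1; Lysander Quinn has 2; Dario Park has 3; Desmond Leclerc has 1; Finn Tanaka has 2. The largest is 4, held by Maeve Yilmaz.

Maeve Yilmaz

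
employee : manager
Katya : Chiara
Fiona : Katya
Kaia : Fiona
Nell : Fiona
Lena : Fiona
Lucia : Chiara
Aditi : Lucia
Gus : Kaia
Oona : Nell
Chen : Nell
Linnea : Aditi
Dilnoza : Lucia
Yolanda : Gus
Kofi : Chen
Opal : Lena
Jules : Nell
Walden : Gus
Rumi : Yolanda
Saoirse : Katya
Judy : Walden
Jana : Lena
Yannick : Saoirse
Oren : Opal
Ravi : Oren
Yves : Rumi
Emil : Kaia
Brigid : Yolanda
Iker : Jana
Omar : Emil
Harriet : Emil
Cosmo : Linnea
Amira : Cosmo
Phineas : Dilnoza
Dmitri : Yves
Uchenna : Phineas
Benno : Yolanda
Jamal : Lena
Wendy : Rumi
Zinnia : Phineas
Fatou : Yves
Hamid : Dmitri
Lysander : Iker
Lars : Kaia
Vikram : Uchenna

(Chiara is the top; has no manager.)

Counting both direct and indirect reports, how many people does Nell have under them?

Nell directly manages Oona, Chen, Jules. Oona has no reports. Under Chen: Kofi (1). Jules has no reports. So Nell's organization is 3 direct reports plus everyone under them: 1 + 2 + 1 = 4.

4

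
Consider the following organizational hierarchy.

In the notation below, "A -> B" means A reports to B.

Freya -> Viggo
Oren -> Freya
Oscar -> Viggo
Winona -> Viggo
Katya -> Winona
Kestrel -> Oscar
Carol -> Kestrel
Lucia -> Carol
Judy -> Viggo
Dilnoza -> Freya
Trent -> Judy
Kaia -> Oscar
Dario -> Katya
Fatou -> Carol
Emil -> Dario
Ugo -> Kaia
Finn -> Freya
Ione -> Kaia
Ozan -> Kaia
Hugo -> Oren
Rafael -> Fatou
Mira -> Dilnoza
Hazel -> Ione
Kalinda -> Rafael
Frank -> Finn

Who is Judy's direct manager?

Judy reports directly to Viggo.

Viggo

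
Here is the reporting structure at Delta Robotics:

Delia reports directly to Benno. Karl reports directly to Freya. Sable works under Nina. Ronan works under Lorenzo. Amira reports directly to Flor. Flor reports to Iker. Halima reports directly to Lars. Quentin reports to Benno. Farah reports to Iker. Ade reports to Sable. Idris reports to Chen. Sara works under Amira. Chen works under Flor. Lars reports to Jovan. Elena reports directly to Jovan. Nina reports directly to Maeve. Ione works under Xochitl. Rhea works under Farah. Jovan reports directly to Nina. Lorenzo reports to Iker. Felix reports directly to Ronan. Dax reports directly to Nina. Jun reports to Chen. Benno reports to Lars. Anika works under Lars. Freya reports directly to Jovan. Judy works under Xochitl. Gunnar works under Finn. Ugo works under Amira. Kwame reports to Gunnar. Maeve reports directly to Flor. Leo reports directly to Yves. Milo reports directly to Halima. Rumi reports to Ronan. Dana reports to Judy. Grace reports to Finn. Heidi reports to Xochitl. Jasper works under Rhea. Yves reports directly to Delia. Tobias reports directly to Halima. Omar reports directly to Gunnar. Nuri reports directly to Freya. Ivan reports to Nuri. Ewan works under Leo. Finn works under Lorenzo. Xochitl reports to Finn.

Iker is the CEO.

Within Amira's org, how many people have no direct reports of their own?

2

The people in Amira's organization with no one reporting to them are Sara, Ugo. That is 2.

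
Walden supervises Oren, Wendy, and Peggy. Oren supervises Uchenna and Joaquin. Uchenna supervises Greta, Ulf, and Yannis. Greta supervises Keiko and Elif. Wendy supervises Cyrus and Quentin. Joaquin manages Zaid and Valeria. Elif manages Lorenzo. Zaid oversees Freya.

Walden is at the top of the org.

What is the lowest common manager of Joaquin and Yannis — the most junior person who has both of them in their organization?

Oren

Joaquin's chain of managers is Oren, Walden. Yannis's chain of managers is Uchenna, Oren, Walden. The first manager that appears in both chains is Oren.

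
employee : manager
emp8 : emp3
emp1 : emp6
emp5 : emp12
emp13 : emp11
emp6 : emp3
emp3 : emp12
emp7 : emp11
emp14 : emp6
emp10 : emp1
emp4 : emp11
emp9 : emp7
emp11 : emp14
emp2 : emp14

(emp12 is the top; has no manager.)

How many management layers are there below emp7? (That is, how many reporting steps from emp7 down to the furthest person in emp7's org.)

The longest chain under emp7 runs emp7 → emp9, which is 1 level below emp7.

1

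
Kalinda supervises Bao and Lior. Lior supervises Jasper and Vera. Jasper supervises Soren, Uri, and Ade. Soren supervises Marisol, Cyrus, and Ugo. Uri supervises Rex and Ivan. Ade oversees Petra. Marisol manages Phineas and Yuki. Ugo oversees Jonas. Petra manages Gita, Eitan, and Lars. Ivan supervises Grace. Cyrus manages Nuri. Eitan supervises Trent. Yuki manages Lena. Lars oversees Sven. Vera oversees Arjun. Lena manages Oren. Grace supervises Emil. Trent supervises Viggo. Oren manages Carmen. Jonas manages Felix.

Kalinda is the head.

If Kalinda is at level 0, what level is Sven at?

6

Chain from Sven up to Kalinda: Sven → Lars → Petra → Ade → Jasper → Lior → Kalinda. That is 6 steps up, so Sven is 6 levels below Kalinda.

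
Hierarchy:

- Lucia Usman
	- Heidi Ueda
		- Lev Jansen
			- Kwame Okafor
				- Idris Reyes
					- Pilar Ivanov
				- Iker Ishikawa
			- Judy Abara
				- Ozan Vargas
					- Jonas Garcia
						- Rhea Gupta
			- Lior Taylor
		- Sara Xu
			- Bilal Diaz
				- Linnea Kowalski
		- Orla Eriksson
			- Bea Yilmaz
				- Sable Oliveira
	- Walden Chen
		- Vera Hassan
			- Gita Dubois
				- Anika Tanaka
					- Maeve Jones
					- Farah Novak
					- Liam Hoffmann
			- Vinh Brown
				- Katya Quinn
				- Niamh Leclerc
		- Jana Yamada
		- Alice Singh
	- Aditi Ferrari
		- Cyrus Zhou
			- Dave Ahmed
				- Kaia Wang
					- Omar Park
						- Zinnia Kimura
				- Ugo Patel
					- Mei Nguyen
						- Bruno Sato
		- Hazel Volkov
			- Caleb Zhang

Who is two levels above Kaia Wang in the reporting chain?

Kaia Wang reports to Dave Ahmed, and Dave Ahmed reports to Cyrus Zhou. So Kaia Wang's skip-level manager is Cyrus Zhou.

Cyrus Zhou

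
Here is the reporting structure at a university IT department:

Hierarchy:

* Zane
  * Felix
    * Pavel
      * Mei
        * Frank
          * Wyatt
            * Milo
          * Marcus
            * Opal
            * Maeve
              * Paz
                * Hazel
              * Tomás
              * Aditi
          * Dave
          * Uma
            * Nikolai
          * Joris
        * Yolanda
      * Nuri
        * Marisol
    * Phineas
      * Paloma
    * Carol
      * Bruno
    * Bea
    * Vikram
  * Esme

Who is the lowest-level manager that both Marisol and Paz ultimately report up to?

Pavel

Marisol's chain of managers is Nuri, Pavel, Felix, Zane. Paz's chain of managers is Maeve, Marcus, Frank, Mei, Pavel, Felix, Zane. The first manager that appears in both chains is Pavel.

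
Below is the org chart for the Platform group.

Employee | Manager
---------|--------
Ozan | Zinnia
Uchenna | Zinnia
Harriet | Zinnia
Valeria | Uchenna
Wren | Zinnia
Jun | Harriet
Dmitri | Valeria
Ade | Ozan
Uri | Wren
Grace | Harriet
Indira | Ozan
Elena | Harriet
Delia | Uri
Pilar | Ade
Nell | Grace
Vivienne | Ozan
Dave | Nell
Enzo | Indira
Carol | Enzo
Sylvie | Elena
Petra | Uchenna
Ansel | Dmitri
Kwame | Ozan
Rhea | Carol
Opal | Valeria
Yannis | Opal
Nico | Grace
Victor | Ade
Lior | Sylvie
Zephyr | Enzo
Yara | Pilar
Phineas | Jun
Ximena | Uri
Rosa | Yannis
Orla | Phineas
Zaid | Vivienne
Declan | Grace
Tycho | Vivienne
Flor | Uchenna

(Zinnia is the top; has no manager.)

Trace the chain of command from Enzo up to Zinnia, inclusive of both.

Enzo -> Indira -> Ozan -> Zinnia

Enzo reports to Indira. Indira reports to Ozan. Ozan reports to Zinnia. Zinnia is at the top.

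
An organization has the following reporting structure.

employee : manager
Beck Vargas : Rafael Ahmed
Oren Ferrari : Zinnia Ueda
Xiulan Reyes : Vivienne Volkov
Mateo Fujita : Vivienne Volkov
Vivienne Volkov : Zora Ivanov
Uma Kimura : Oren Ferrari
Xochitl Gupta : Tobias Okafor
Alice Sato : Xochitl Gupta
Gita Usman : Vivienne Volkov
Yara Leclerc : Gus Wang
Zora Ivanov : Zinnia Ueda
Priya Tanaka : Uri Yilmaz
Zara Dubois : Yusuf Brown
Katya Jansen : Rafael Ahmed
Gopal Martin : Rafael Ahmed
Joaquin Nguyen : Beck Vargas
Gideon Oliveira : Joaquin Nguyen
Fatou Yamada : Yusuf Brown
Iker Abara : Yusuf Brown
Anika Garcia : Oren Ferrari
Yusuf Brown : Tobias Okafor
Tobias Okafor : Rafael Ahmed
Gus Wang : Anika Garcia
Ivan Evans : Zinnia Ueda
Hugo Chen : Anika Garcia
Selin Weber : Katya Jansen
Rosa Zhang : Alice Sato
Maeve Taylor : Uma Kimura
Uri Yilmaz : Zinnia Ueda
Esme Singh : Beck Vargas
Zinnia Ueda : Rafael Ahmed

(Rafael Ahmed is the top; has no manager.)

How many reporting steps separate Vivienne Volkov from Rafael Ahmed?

Chain from Vivienne Volkov up to Rafael Ahmed: Vivienne Volkov → Zora Ivanov → Zinnia Ueda → Rafael Ahmed. That is 3 steps up, so Vivienne Volkov is 3 levels below Rafael Ahmed.

3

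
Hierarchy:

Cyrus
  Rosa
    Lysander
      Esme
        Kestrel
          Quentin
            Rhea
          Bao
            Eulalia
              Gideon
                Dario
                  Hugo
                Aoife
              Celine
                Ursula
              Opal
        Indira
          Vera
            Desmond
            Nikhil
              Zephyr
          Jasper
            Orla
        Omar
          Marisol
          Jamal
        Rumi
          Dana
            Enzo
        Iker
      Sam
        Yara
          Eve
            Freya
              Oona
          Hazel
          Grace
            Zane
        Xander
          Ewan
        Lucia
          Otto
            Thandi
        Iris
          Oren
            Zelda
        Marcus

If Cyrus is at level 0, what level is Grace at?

Chain from Grace up to Cyrus: Grace → Yara → Sam → Lysander → Rosa → Cyrus. That is 5 steps up, so Grace is 5 levels below Cyrus.

5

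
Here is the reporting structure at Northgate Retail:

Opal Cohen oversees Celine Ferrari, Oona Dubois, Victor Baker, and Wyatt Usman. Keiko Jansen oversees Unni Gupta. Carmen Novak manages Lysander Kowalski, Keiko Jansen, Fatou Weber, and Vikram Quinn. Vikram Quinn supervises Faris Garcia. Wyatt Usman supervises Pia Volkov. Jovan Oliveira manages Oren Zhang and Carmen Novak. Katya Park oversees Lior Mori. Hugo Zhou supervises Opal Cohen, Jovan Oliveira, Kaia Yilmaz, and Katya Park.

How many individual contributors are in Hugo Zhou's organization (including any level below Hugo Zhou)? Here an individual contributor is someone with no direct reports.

The people in Hugo Zhou's organization with no one reporting to them are Celine Ferrari, Oona Dubois, Victor Baker, Pia Volkov, Faris Garcia, Fatou Weber, Unni Gupta, Lysander Kowalski, Oren Zhang, Lior Mori, Kaia Yilmaz. That is 11.

11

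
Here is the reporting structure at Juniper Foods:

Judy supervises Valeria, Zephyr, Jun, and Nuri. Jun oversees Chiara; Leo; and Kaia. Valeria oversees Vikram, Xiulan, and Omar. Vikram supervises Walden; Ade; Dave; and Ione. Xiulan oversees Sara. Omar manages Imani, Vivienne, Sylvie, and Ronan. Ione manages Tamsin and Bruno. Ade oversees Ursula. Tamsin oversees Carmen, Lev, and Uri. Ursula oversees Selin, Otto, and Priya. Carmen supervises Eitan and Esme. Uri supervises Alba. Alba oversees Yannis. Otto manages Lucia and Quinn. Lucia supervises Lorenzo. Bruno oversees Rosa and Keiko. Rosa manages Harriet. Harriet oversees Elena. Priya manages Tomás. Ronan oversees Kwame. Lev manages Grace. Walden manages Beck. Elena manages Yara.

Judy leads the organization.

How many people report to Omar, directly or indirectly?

Omar directly manages Vivienne, Imani, Sylvie, Ronan. Vivienne has no reports. Imani has no reports. Sylvie has no reports. Under Ronan: Kwame (1). So Omar's organization is 4 direct reports plus everyone under them: 1 + 1 + 1 + 2 = 5.

5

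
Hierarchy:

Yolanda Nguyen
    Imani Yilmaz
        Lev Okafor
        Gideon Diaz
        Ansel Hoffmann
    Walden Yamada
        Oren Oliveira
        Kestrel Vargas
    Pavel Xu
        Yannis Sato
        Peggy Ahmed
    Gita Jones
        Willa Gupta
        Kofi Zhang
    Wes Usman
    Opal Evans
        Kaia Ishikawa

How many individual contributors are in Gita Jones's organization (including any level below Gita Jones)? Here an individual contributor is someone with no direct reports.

The people in Gita Jones's organization with no one reporting to them are Kofi Zhang, Willa Gupta. That is 2.

2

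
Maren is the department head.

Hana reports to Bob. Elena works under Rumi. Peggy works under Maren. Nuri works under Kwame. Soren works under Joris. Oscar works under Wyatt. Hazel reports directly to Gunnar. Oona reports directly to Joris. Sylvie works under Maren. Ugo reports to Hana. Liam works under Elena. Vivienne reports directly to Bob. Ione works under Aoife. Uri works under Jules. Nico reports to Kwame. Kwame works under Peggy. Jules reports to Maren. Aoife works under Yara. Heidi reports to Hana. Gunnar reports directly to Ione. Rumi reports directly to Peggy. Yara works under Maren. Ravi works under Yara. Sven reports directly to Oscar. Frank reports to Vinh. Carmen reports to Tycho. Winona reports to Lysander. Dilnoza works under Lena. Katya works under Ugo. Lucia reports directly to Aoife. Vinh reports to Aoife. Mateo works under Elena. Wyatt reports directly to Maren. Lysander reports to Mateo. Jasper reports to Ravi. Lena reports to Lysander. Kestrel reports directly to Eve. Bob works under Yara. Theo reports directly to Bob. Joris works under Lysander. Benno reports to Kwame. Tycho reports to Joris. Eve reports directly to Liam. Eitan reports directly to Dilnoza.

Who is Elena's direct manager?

Elena reports directly to Rumi.

Rumi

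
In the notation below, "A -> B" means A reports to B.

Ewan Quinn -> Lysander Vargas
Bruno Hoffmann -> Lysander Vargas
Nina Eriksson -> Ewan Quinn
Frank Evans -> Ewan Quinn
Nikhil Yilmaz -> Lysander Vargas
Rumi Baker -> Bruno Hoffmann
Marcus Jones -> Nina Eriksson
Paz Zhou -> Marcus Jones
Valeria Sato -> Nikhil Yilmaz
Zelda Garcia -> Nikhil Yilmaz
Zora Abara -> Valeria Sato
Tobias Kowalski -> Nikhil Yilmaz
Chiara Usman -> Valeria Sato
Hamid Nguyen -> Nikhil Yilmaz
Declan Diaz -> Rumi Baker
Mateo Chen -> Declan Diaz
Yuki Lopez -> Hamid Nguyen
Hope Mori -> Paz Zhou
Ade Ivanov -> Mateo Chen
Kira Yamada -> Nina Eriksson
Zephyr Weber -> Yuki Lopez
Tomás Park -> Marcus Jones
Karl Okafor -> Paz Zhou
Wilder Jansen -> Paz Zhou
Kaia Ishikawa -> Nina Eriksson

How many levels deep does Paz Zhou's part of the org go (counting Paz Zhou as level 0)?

1

The longest chain under Paz Zhou runs Paz Zhou → Wilder Jansen, which is 1 level below Paz Zhou.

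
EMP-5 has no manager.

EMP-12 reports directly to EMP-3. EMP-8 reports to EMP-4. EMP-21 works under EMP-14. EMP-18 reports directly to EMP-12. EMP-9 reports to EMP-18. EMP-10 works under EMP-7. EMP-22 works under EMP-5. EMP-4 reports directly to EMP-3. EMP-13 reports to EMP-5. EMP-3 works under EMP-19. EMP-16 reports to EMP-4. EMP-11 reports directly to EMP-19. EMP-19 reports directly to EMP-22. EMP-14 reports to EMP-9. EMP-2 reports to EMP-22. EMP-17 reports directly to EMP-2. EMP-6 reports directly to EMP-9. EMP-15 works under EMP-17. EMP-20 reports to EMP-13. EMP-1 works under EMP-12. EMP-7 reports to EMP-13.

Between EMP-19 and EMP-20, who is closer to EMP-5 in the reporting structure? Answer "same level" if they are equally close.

same level

Both EMP-19 and EMP-20 are 2 levels below EMP-5.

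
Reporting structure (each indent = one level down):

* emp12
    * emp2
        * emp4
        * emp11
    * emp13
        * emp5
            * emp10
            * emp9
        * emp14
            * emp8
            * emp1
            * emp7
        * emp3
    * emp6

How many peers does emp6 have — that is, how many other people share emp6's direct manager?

2

emp6 reports to emp12. emp12's other direct reports are emp2, emp13 — 2 peers.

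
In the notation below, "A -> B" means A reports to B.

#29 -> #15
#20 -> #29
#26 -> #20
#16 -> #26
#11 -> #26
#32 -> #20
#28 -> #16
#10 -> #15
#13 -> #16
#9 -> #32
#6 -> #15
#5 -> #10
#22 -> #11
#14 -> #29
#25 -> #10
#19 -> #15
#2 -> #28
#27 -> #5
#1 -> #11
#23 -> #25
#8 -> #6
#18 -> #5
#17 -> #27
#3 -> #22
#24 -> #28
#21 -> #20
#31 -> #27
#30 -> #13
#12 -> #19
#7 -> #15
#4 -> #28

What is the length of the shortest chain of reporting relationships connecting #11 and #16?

#11 is 1 level below #26, and #16 is 1 level below #26 (their lowest common manager). The shortest path runs up from #11 to #26 and back down to #16: 1 + 1 = 2 links.

2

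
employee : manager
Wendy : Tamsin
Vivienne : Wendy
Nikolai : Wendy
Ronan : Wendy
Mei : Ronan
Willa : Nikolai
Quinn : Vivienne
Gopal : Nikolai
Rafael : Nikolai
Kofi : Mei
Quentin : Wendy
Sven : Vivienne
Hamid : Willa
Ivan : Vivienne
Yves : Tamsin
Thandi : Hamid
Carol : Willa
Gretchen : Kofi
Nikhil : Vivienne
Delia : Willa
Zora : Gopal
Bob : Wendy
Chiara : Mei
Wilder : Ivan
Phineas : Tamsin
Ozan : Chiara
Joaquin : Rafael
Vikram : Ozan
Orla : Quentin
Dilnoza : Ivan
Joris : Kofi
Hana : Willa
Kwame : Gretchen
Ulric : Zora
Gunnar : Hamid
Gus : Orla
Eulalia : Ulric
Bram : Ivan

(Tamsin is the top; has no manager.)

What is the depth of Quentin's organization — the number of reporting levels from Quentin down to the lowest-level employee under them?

The longest chain under Quentin runs Quentin → Orla → Gus, which is 2 levels below Quentin.

2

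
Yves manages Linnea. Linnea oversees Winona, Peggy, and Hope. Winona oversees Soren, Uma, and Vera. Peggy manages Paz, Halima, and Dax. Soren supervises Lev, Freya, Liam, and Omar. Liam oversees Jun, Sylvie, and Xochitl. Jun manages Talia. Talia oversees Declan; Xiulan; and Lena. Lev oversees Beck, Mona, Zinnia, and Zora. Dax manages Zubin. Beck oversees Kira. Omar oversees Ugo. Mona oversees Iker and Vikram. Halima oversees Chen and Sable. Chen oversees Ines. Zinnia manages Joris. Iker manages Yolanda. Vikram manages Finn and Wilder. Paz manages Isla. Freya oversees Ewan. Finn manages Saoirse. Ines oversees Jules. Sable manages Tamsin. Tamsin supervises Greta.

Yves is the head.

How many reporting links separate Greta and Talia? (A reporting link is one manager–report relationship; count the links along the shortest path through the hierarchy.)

Greta is 5 levels below Linnea, and Talia is 5 levels below Linnea (their lowest common manager). The shortest path runs up from Greta to Linnea and back down to Talia: 5 + 5 = 10 links.

10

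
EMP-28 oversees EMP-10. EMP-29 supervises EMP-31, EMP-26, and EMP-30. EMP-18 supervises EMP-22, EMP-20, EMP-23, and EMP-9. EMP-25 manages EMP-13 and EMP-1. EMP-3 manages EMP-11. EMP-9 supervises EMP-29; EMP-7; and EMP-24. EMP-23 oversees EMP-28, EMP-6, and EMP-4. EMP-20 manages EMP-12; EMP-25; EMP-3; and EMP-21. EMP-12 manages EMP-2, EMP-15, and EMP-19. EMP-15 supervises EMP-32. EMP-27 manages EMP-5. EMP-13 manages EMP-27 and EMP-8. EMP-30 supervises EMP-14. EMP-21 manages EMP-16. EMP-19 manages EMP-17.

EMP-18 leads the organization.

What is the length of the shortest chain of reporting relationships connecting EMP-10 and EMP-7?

5

EMP-10 is 3 levels below EMP-18, and EMP-7 is 2 levels below EMP-18 (their lowest common manager). The shortest path runs up from EMP-10 to EMP-18 and back down to EMP-7: 3 + 2 = 5 links.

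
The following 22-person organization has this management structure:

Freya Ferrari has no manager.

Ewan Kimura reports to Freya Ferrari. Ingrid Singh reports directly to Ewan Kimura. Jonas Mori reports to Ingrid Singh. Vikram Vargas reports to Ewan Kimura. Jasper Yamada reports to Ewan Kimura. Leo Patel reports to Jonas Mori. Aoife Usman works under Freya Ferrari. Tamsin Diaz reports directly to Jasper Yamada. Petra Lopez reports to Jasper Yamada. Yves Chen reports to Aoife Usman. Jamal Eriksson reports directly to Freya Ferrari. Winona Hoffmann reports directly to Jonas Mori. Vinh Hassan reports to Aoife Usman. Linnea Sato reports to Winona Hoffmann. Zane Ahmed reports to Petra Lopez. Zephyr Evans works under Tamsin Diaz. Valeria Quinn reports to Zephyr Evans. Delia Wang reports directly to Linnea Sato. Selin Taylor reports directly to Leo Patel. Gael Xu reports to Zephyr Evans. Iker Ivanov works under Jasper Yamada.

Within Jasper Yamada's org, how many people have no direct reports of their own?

The people in Jasper Yamada's organization with no one reporting to them are Iker Ivanov, Zane Ahmed, Gael Xu, Valeria Quinn. That is 4.

4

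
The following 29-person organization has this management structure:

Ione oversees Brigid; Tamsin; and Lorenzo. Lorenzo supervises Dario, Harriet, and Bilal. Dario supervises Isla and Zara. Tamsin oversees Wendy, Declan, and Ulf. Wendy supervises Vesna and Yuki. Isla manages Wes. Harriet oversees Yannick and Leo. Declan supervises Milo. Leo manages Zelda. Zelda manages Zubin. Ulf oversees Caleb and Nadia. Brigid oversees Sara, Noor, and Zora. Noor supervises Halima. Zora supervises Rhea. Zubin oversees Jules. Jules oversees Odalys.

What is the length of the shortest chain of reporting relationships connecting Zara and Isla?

Zara is 1 level below Dario, and Isla is 1 level below Dario (their lowest common manager). The shortest path runs up from Zara to Dario and back down to Isla: 1 + 1 = 2 links.

2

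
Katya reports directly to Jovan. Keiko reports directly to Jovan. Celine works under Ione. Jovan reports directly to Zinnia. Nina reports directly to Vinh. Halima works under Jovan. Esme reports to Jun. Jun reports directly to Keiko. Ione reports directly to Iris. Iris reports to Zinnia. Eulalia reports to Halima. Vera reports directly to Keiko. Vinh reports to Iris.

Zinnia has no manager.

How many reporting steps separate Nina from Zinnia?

Chain from Nina up to Zinnia: Nina → Vinh → Iris → Zinnia. That is 3 steps up, so Nina is 3 levels below Zinnia.

3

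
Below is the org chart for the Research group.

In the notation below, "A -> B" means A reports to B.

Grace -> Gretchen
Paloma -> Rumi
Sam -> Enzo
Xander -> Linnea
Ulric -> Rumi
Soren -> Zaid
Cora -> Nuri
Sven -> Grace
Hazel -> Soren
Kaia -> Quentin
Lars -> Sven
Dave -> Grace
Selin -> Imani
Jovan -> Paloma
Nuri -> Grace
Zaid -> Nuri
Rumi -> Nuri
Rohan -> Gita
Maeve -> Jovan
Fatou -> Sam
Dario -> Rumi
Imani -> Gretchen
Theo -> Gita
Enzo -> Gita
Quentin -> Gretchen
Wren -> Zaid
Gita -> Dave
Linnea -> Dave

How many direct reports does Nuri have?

3

Nuri directly manages Rumi, Zaid, Cora. That is 3 direct reports.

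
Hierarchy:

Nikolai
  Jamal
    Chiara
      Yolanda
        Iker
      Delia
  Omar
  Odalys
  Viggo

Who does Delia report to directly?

Delia reports directly to Chiara.

Chiara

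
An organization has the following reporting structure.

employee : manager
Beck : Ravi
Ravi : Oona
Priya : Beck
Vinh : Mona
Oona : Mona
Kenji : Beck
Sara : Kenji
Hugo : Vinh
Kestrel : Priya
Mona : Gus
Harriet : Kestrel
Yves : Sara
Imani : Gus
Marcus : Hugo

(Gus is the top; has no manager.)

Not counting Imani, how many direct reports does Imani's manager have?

Imani reports to Gus. Gus's other direct reports are Mona — 1 peer.

1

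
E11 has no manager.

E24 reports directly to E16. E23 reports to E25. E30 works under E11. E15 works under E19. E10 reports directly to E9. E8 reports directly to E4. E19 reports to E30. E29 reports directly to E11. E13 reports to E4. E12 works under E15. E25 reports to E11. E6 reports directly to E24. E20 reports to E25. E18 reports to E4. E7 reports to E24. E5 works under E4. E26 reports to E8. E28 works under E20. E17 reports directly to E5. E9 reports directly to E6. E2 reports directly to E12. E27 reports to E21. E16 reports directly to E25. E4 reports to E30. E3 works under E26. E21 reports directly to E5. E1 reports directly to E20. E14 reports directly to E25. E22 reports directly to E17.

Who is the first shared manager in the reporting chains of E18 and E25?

E11

E18's chain of managers is E4, E30, E11. E25's chain of managers is E11. The first manager that appears in both chains is E11.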